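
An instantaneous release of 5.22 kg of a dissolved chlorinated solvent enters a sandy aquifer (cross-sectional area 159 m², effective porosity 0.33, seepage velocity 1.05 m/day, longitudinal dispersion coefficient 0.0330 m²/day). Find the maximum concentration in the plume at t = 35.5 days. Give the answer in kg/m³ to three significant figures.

The peak of an instantaneous 1D plume sits at x = vt; there the Gaussian factor is 1 and C_max = M/(n_e·A·√(4πDt)), where n_e·A is the pore area the mass is dissolved in.
√(4πDt) = √(4π × 0.0330 × 35.5) = 3.837 m, so C_max = 5.22/(0.33 × 159 × 3.837) = 0.0259 kg/m³.

0.0259 kg/m³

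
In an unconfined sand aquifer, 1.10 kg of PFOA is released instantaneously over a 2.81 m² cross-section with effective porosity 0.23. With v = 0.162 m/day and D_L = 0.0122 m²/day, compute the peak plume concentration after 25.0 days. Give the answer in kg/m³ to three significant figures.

0.869 kg/m³

The peak of an instantaneous 1D plume sits at x = vt; there the Gaussian factor is 1 and C_max = M/(n_e·A·√(4πDt)), where n_e·A is the pore area the mass is dissolved in.
√(4πDt) = √(4π × 0.0122 × 25.0) = 1.958 m, so C_max = 1.10/(0.23 × 2.81 × 1.958) = 0.869 kg/m³.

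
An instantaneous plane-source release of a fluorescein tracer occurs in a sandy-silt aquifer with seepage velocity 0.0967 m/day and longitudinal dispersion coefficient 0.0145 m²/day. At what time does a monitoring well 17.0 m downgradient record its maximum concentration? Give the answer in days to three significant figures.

For the 1D instantaneous-source solution, setting ∂C/∂t = 0 at fixed x gives v²t² + 2Dt − x² = 0, so t = (√(D² + v²x²) − D)/v².
√(D² + v²x²) = √(0.0145² + 0.0967² × 17.0²) = 1.644; v² = 0.00935089.
t = (1.644 − 0.0145)/0.00935089 = 174 days (vs. the pure-advection estimate x/v = 176 d).

174 days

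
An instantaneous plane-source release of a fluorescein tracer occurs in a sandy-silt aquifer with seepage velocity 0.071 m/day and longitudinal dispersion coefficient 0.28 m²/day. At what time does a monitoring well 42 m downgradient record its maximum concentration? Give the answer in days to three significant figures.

539 days

For the 1D instantaneous-source solution, setting ∂C/∂t = 0 at fixed x gives v²t² + 2Dt − x² = 0, so t = (√(D² + v²x²) − D)/v².
√(D² + v²x²) = √(0.28² + 0.071² × 42²) = 2.995; v² = 0.005041.
t = (2.995 − 0.28)/0.005041 = 539 days (vs. the pure-advection estimate x/v = 592 d).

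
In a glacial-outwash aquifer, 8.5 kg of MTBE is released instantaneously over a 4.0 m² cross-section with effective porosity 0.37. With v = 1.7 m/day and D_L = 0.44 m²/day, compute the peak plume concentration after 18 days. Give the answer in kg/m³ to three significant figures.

0.576 kg/m³

The peak of an instantaneous 1D plume sits at x = vt; there the Gaussian factor is 1 and C_max = M/(n_e·A·√(4πDt)), where n_e·A is the pore area the mass is dissolved in.
√(4πDt) = √(4π × 0.44 × 18) = 9.976 m, so C_max = 8.5/(0.37 × 4.0 × 9.976) = 0.576 kg/m³.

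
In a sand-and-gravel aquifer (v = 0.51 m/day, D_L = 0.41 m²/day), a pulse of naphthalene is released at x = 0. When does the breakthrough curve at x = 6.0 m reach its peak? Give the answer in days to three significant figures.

For the 1D instantaneous-source solution, setting ∂C/∂t = 0 at fixed x gives v²t² + 2Dt − x² = 0, so t = (√(D² + v²x²) − D)/v².
√(D² + v²x²) = √(0.41² + 0.51² × 6.0²) = 3.087; v² = 0.2601.
t = (3.087 − 0.41)/0.2601 = 10.3 days (vs. the pure-advection estimate x/v = 11.8 d).

10.3 days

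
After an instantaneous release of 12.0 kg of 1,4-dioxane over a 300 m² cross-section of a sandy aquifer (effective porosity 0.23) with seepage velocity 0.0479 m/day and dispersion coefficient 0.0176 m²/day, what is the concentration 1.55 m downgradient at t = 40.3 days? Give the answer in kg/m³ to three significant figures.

For an instantaneous plane source, C(x,t) = M/(n_e·A·√(4πDt)) · exp(−(x−vt)²/(4Dt)), with n_e·A the pore (flow) area.
Plume center vt = 0.0479 × 40.3 = 1.93037 m, so the well at 1.55 m is 0.38037 m upgradient of the peak.
√(4πDt) = 2.985 m, giving peak height M/(n_e·A·√(4πDt)) = 12.0/(0.23 × 300 × 2.985) = 0.05826 kg/m³.
(x−vt)²/(4Dt) = (-0.38037)²/(4 × 0.0176 × 40.3) = 0.05100; exp(−0.05100) = 0.9503.
C = 0.05826 × 0.9503 = 0.0554 kg/m³.

0.0554 kg/m³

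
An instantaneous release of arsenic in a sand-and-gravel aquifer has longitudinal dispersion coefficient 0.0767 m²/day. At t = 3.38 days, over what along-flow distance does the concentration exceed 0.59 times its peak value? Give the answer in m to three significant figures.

1.48 m

The plume is Gaussian with σ = √(2Dt) = √(2 × 0.0767 × 3.38) = 0.7201 m.
C/C_peak = exp(−Δx²/(2σ²)) = 0.59 ⇒ Δx = σ·√(−2 ln 0.59) = 0.7201 × 1.027 = 0.7395 m.
Width = 2Δx = 1.48 m.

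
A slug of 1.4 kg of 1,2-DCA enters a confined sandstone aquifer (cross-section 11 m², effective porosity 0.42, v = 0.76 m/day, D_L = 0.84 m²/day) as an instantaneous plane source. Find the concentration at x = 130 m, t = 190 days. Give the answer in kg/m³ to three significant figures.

For an instantaneous plane source, C(x,t) = M/(n_e·A·√(4πDt)) · exp(−(x−vt)²/(4Dt)), with n_e·A the pore (flow) area.
Plume center vt = 0.76 × 190 = 144.4 m, so the well at 130 m is 14.4 m upgradient of the peak.
√(4πDt) = 44.78 m, giving peak height M/(n_e·A·√(4πDt)) = 1.4/(0.42 × 11 × 44.78) = 0.006767 kg/m³.
(x−vt)²/(4Dt) = (-14.4)²/(4 × 0.84 × 190) = 0.3248; exp(−0.3248) = 0.7227.
C = 0.006767 × 0.7227 = 0.00489 kg/m³.

0.00489 kg/m³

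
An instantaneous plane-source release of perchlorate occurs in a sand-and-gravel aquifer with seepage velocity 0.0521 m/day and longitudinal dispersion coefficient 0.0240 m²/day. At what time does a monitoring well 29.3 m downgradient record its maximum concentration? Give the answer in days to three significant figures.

554 days

For the 1D instantaneous-source solution, setting ∂C/∂t = 0 at fixed x gives v²t² + 2Dt − x² = 0, so t = (√(D² + v²x²) − D)/v².
√(D² + v²x²) = √(0.0240² + 0.0521² × 29.3²) = 1.527; v² = 0.00271441.
t = (1.527 − 0.0240)/0.00271441 = 554 days (vs. the pure-advection estimate x/v = 562 d).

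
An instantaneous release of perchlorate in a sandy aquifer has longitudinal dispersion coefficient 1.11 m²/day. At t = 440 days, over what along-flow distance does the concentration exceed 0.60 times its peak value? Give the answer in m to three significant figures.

63.2 m

The plume is Gaussian with σ = √(2Dt) = √(2 × 1.11 × 440) = 31.25 m.
C/C_peak = exp(−Δx²/(2σ²)) = 0.60 ⇒ Δx = σ·√(−2 ln 0.60) = 31.25 × 1.011 = 31.59 m.
Width = 2Δx = 63.2 m.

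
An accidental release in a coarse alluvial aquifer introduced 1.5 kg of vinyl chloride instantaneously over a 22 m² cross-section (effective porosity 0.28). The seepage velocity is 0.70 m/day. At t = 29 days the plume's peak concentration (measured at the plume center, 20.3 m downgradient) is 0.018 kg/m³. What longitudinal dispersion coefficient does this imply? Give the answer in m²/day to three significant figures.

0.502 m²/day

At the plume center C_max = M/(n_e·A·√(4πDt)), so D = M²/(4πt·(n_e·A·C_max)²).
n_e·A·C_max = 0.28 × 22 × 0.018 = 0.1109 kg/m.
D = 1.5²/(4π × 29 × 0.1109²) = 0.502 m²/day.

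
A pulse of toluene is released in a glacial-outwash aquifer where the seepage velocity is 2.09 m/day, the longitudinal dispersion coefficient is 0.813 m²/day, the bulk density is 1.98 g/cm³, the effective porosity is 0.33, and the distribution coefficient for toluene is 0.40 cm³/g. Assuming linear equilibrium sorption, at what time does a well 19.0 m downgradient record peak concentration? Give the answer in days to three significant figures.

Retardation factor R = 1 + ρ_b·K_d/n = 1 + 1.98 × 0.40/0.33 = 3.400.
Sorption retards both mechanisms: v_R = v/R = 0.6147 m/day, D_R = D/R = 0.2391 m²/day.
Peak time from v_R²t² + 2D_R t − x² = 0: t = (√(D_R² + v_R²x²) − D_R)/v_R².
√(D_R² + v_R²x²) = √(0.2391² + 0.6147² × 19.0²) = 11.68; v_R² = 0.3779.
t = (11.68 − 0.2391)/0.3779 = 30.3 days.

30.3 days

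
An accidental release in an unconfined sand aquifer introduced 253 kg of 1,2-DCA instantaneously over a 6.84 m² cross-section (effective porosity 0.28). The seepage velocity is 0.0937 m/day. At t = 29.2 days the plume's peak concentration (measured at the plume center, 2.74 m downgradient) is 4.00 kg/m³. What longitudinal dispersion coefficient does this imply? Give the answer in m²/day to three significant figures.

2.97 m²/day

At the plume center C_max = M/(n_e·A·√(4πDt)), so D = M²/(4πt·(n_e·A·C_max)²).
n_e·A·C_max = 0.28 × 6.84 × 4.00 = 7.661 kg/m.
D = 253²/(4π × 29.2 × 7.661²) = 2.97 m²/day.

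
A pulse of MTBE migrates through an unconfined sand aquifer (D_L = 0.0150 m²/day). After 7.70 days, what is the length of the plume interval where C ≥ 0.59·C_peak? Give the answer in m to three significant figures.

The plume is Gaussian with σ = √(2Dt) = √(2 × 0.0150 × 7.70) = 0.4806 m.
C/C_peak = exp(−Δx²/(2σ²)) = 0.59 ⇒ Δx = σ·√(−2 ln 0.59) = 0.4806 × 1.027 = 0.4936 m.
Width = 2Δx = 0.987 m.

0.987 m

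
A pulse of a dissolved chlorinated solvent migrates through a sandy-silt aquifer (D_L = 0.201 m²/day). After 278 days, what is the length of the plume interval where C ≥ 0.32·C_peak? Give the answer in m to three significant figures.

31.9 m

The plume is Gaussian with σ = √(2Dt) = √(2 × 0.201 × 278) = 10.57 m.
C/C_peak = exp(−Δx²/(2σ²)) = 0.32 ⇒ Δx = σ·√(−2 ln 0.32) = 10.57 × 1.510 = 15.96 m.
Width = 2Δx = 31.9 m.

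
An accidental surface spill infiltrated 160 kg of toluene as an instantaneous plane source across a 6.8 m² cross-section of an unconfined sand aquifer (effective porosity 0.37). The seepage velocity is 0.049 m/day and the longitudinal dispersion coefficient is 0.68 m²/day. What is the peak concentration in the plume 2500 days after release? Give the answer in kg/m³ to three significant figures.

The peak of an instantaneous 1D plume sits at x = vt; there the Gaussian factor is 1 and C_max = M/(n_e·A·√(4πDt)), where n_e·A is the pore area the mass is dissolved in.
√(4πDt) = √(4π × 0.68 × 2500) = 146.2 m, so C_max = 160/(0.37 × 6.8 × 146.2) = 0.435 kg/m³.

0.435 kg/m³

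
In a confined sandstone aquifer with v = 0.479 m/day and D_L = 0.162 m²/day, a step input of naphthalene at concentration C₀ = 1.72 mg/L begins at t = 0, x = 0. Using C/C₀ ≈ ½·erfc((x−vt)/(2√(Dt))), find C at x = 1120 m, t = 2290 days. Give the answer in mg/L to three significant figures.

For a continuous step input, C/C₀ ≈ ½·erfc((x−vt)/(2√(Dt))).
vt = 0.479 × 2290 = 1096.91 m and 2√(Dt) = 2√(0.162 × 2290) = 38.52 m.
Argument (x−vt)/(2√(Dt)) = (1120 − 1096.91)/38.52 = 0.5994; ½·erfc(0.5994) = 0.1983.
C = 1.72 × 0.1983 = 0.341 mg/L.

0.341 mg/L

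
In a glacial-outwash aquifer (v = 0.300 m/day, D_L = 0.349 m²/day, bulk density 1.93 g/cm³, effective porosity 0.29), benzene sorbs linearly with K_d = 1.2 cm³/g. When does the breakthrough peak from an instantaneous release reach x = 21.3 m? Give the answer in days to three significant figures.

604 days

Retardation factor R = 1 + ρ_b·K_d/n = 1 + 1.93 × 1.2/0.29 = 8.986.
Sorption retards both mechanisms: v_R = v/R = 0.03339 m/day, D_R = D/R = 0.03884 m²/day.
Peak time from v_R²t² + 2D_R t − x² = 0: t = (√(D_R² + v_R²x²) − D_R)/v_R².
√(D_R² + v_R²x²) = √(0.03884² + 0.03339² × 21.3²) = 0.7123; v_R² = 0.001115.
t = (0.7123 − 0.03884)/0.001115 = 604 days.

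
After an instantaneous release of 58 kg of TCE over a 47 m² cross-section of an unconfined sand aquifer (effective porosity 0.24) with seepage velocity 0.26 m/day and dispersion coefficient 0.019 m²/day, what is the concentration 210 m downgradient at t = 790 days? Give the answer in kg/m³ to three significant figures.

0.263 kg/m³

For an instantaneous plane source, C(x,t) = M/(n_e·A·√(4πDt)) · exp(−(x−vt)²/(4Dt)), with n_e·A the pore (flow) area.
Plume center vt = 0.26 × 790 = 205.4 m, so the well at 210 m is 4.6 m downgradient of the peak.
√(4πDt) = 13.73 m, giving peak height M/(n_e·A·√(4πDt)) = 58/(0.24 × 47 × 13.73) = 0.3745 kg/m³.
(x−vt)²/(4Dt) = (4.6)²/(4 × 0.019 × 790) = 0.3524; exp(−0.3524) = 0.7030.
C = 0.3745 × 0.7030 = 0.263 kg/m³.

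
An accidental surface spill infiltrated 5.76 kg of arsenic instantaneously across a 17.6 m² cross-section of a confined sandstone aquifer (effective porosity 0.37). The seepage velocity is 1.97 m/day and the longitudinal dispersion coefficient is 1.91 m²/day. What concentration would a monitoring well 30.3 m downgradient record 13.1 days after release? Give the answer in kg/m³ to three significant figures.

0.0408 kg/m³

For an instantaneous plane source, C(x,t) = M/(n_e·A·√(4πDt)) · exp(−(x−vt)²/(4Dt)), with n_e·A the pore (flow) area.
Plume center vt = 1.97 × 13.1 = 25.807 m, so the well at 30.3 m is 4.493 m downgradient of the peak.
√(4πDt) = 17.73 m, giving peak height M/(n_e·A·√(4πDt)) = 5.76/(0.37 × 17.6 × 17.73) = 0.04989 kg/m³.
(x−vt)²/(4Dt) = (4.493)²/(4 × 1.91 × 13.1) = 0.2017; exp(−0.2017) = 0.8173.
C = 0.04989 × 0.8173 = 0.0408 kg/m³.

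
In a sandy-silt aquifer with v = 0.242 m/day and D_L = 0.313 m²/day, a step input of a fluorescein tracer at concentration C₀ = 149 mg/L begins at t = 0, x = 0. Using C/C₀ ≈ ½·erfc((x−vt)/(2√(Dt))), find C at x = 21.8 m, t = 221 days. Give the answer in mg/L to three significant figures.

For a continuous step input, C/C₀ ≈ ½·erfc((x−vt)/(2√(Dt))).
vt = 0.242 × 221 = 53.482 m and 2√(Dt) = 2√(0.313 × 221) = 16.63 m.
Argument (x−vt)/(2√(Dt)) = (21.8 − 53.482)/16.63 = -1.905; ½·erfc(-1.905) = 0.9965.
C = 149 × 0.9965 = 148 mg/L.

148 mg/L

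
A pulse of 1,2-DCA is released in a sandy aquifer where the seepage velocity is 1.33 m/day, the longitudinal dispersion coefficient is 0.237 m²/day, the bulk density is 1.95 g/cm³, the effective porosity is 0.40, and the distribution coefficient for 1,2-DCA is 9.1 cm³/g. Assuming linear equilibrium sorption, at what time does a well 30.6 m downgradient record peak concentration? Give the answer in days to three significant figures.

1040 days

Retardation factor R = 1 + ρ_b·K_d/n = 1 + 1.95 × 9.1/0.40 = 45.36.
Sorption retards both mechanisms: v_R = v/R = 0.02932 m/day, D_R = D/R = 0.005225 m²/day.
Peak time from v_R²t² + 2D_R t − x² = 0: t = (√(D_R² + v_R²x²) − D_R)/v_R².
√(D_R² + v_R²x²) = √(0.005225² + 0.02932² × 30.6²) = 0.8972; v_R² = 0.0008597.
t = (0.8972 − 0.005225)/0.0008597 = 1040 days.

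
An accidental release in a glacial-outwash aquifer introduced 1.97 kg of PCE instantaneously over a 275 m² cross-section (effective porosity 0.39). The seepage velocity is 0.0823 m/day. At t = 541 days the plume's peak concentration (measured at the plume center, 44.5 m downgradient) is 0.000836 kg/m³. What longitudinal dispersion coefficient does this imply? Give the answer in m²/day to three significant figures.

At the plume center C_max = M/(n_e·A·√(4πDt)), so D = M²/(4πt·(n_e·A·C_max)²).
n_e·A·C_max = 0.39 × 275 × 0.000836 = 0.08966 kg/m.
D = 1.97²/(4π × 541 × 0.08966²) = 0.0710 m²/day.

0.0710 m²/day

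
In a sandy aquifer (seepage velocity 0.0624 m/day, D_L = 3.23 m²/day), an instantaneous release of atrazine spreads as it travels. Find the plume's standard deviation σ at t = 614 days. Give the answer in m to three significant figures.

Dispersive spreading gives a Gaussian with σ² = 2Dt; advection only shifts the center.
σ = √(2 × 3.23 × 614) = 63.0 m.

63.0 m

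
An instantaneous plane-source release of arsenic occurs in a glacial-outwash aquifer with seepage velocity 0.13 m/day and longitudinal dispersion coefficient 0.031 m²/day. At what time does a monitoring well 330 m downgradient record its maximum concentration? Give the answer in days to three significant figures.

For the 1D instantaneous-source solution, setting ∂C/∂t = 0 at fixed x gives v²t² + 2Dt − x² = 0, so t = (√(D² + v²x²) − D)/v².
√(D² + v²x²) = √(0.031² + 0.13² × 330²) = 42.90; v² = 0.0169.
t = (42.90 − 0.031)/0.0169 = 2540 days (vs. the pure-advection estimate x/v = 2540 d).

2540 days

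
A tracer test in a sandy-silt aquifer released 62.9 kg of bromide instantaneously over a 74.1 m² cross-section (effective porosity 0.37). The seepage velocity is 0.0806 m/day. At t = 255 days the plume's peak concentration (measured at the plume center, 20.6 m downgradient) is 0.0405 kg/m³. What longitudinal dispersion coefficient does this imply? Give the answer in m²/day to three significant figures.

At the plume center C_max = M/(n_e·A·√(4πDt)), so D = M²/(4πt·(n_e·A·C_max)²).
n_e·A·C_max = 0.37 × 74.1 × 0.0405 = 1.110 kg/m.
D = 62.9²/(4π × 255 × 1.110²) = 1.00 m²/day.

1.00 m²/day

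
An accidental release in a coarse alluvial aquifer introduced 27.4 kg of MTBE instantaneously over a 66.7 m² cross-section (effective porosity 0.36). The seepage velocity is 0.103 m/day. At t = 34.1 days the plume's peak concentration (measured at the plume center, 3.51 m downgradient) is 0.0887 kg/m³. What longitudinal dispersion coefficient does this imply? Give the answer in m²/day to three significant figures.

At the plume center C_max = M/(n_e·A·√(4πDt)), so D = M²/(4πt·(n_e·A·C_max)²).
n_e·A·C_max = 0.36 × 66.7 × 0.0887 = 2.130 kg/m.
D = 27.4²/(4π × 34.1 × 2.130²) = 0.386 m²/day.

0.386 m²/day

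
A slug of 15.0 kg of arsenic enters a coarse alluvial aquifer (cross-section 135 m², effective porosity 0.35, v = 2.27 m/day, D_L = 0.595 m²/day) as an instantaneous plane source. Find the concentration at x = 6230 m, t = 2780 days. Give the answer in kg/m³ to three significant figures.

0.000825 kg/m³

For an instantaneous plane source, C(x,t) = M/(n_e·A·√(4πDt)) · exp(−(x−vt)²/(4Dt)), with n_e·A the pore (flow) area.
Plume center vt = 2.27 × 2780 = 6310.6 m, so the well at 6230 m is 80.6 m upgradient of the peak.
√(4πDt) = 144.2 m, giving peak height M/(n_e·A·√(4πDt)) = 15.0/(0.35 × 135 × 144.2) = 0.002202 kg/m³.
(x−vt)²/(4Dt) = (-80.6)²/(4 × 0.595 × 2780) = 0.9819; exp(−0.9819) = 0.3746.
C = 0.002202 × 0.3746 = 0.000825 kg/m³.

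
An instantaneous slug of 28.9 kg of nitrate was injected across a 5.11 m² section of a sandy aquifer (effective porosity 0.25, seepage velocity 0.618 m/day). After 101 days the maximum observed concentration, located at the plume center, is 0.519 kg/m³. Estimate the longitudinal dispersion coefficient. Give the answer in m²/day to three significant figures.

At the plume center C_max = M/(n_e·A·√(4πDt)), so D = M²/(4πt·(n_e·A·C_max)²).
n_e·A·C_max = 0.25 × 5.11 × 0.519 = 0.6630 kg/m.
D = 28.9²/(4π × 101 × 0.6630²) = 1.50 m²/day.

1.50 m²/day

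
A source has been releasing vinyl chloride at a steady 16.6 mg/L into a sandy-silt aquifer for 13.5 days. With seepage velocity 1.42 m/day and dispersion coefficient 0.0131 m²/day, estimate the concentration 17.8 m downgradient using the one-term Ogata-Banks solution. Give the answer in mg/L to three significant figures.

For a continuous step input, C/C₀ ≈ ½·erfc((x−vt)/(2√(Dt))).
vt = 1.42 × 13.5 = 19.17 m and 2√(Dt) = 2√(0.0131 × 13.5) = 0.8411 m.
Argument (x−vt)/(2√(Dt)) = (17.8 − 19.17)/0.8411 = -1.629; ½·erfc(-1.629) = 0.9894.
C = 16.6 × 0.9894 = 16.4 mg/L.

16.4 mg/L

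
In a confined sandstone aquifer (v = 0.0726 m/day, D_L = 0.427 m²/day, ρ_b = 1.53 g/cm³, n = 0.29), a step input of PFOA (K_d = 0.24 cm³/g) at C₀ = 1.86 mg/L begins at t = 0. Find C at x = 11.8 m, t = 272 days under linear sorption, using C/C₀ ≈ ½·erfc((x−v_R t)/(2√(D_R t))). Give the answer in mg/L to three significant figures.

Retardation factor R = 1 + ρ_b·K_d/n = 1 + 1.53 × 0.24/0.29 = 2.266.
Sorption retards both mechanisms: v_R = v/R = 0.03204 m/day, D_R = D/R = 0.1884 m²/day.
v_R·t = 0.03204 × 272 = 8.71488 m; 2√(D_R t) = 14.32 m; argument = (11.8 − 8.71488)/14.32 = 0.2154.
C = C₀ × ½·erfc(0.2154) = 1.86 × 0.3803 = 0.707 mg/L.

0.707 mg/L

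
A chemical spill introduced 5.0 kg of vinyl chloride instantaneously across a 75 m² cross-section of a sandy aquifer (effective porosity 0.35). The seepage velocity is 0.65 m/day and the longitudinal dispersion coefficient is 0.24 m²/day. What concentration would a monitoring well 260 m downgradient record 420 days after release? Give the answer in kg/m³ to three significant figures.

0.00352 kg/m³

For an instantaneous plane source, C(x,t) = M/(n_e·A·√(4πDt)) · exp(−(x−vt)²/(4Dt)), with n_e·A the pore (flow) area.
Plume center vt = 0.65 × 420 = 273 m, so the well at 260 m is 13 m upgradient of the peak.
√(4πDt) = 35.59 m, giving peak height M/(n_e·A·√(4πDt)) = 5.0/(0.35 × 75 × 35.59) = 0.005352 kg/m³.
(x−vt)²/(4Dt) = (-13)²/(4 × 0.24 × 420) = 0.4191; exp(−0.4191) = 0.6576.
C = 0.005352 × 0.6576 = 0.00352 kg/m³.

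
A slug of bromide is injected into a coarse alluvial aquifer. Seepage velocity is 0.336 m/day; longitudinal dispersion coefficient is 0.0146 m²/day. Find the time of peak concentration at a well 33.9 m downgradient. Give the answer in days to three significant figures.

101 days

For the 1D instantaneous-source solution, setting ∂C/∂t = 0 at fixed x gives v²t² + 2Dt − x² = 0, so t = (√(D² + v²x²) − D)/v².
√(D² + v²x²) = √(0.0146² + 0.336² × 33.9²) = 11.39; v² = 0.112896.
t = (11.39 − 0.0146)/0.112896 = 101 days (vs. the pure-advection estimate x/v = 101 d).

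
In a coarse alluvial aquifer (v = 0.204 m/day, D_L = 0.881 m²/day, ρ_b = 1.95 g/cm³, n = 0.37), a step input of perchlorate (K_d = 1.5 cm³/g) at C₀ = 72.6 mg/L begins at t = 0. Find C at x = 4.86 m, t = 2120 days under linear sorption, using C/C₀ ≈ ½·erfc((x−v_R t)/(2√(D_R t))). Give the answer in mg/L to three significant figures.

71.4 mg/L

Retardation factor R = 1 + ρ_b·K_d/n = 1 + 1.95 × 1.5/0.37 = 8.905.
Sorption retards both mechanisms: v_R = v/R = 0.02291 m/day, D_R = D/R = 0.09893 m²/day.
v_R·t = 0.02291 × 2120 = 48.5692 m; 2√(D_R t) = 28.96 m; argument = (4.86 − 48.5692)/28.96 = -1.509.
C = C₀ × ½·erfc(-1.509) = 72.6 × 0.9836 = 71.4 mg/L.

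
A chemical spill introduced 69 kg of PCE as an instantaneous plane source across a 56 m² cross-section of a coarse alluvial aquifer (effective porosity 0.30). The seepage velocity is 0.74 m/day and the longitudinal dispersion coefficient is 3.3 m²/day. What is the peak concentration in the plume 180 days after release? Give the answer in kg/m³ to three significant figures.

The peak of an instantaneous 1D plume sits at x = vt; there the Gaussian factor is 1 and C_max = M/(n_e·A·√(4πDt)), where n_e·A is the pore area the mass is dissolved in.
√(4πDt) = √(4π × 3.3 × 180) = 86.40 m, so C_max = 69/(0.30 × 56 × 86.40) = 0.0475 kg/m³.

0.0475 kg/m³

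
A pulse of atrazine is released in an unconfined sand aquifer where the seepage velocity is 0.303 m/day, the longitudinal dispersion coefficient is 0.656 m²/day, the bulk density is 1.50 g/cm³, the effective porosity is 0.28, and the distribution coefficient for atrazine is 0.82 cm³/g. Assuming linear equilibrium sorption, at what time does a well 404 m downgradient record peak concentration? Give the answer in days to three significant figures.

7150 days

Retardation factor R = 1 + ρ_b·K_d/n = 1 + 1.50 × 0.82/0.28 = 5.393.
Sorption retards both mechanisms: v_R = v/R = 0.05618 m/day, D_R = D/R = 0.1216 m²/day.
Peak time from v_R²t² + 2D_R t − x² = 0: t = (√(D_R² + v_R²x²) − D_R)/v_R².
√(D_R² + v_R²x²) = √(0.1216² + 0.05618² × 404²) = 22.70; v_R² = 0.003156.
t = (22.70 − 0.1216)/0.003156 = 7150 days.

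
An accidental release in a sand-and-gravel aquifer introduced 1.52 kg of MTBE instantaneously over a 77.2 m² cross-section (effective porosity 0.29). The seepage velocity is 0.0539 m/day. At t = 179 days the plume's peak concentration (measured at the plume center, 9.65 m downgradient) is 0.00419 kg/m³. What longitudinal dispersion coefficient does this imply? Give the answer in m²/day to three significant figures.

At the plume center C_max = M/(n_e·A·√(4πDt)), so D = M²/(4πt·(n_e·A·C_max)²).
n_e·A·C_max = 0.29 × 77.2 × 0.00419 = 0.09381 kg/m.
D = 1.52²/(4π × 179 × 0.09381²) = 0.117 m²/day.

0.117 m²/day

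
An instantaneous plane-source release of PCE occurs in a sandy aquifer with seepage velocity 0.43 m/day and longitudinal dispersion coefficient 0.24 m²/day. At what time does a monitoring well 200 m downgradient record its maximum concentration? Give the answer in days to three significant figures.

For the 1D instantaneous-source solution, setting ∂C/∂t = 0 at fixed x gives v²t² + 2Dt − x² = 0, so t = (√(D² + v²x²) − D)/v².
√(D² + v²x²) = √(0.24² + 0.43² × 200²) = 86.00; v² = 0.1849.
t = (86.00 − 0.24)/0.1849 = 464 days (vs. the pure-advection estimate x/v = 465 d).

464 days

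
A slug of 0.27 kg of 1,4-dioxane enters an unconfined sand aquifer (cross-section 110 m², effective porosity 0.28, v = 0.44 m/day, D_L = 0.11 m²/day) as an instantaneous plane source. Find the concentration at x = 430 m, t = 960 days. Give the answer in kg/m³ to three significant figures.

For an instantaneous plane source, C(x,t) = M/(n_e·A·√(4πDt)) · exp(−(x−vt)²/(4Dt)), with n_e·A the pore (flow) area.
Plume center vt = 0.44 × 960 = 422.4 m, so the well at 430 m is 7.6 m downgradient of the peak.
√(4πDt) = 36.43 m, giving peak height M/(n_e·A·√(4πDt)) = 0.27/(0.28 × 110 × 36.43) = 0.0002406 kg/m³.
(x−vt)²/(4Dt) = (7.6)²/(4 × 0.11 × 960) = 0.1367; exp(−0.1367) = 0.8722.
C = 0.0002406 × 0.8722 = 0.000210 kg/m³.

0.000210 kg/m³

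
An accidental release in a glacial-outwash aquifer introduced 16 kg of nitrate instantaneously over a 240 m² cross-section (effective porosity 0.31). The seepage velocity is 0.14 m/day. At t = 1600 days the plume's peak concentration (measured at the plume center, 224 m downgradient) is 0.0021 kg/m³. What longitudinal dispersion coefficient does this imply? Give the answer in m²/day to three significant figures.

0.522 m²/day

At the plume center C_max = M/(n_e·A·√(4πDt)), so D = M²/(4πt·(n_e·A·C_max)²).
n_e·A·C_max = 0.31 × 240 × 0.0021 = 0.1562 kg/m.
D = 16²/(4π × 1600 × 0.1562²) = 0.522 m²/day.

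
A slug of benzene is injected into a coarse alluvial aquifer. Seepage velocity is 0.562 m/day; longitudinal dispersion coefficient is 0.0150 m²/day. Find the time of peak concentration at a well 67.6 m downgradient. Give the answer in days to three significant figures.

120 days

For the 1D instantaneous-source solution, setting ∂C/∂t = 0 at fixed x gives v²t² + 2Dt − x² = 0, so t = (√(D² + v²x²) − D)/v².
√(D² + v²x²) = √(0.0150² + 0.562² × 67.6²) = 37.99; v² = 0.315844.
t = (37.99 − 0.0150)/0.315844 = 120 days (vs. the pure-advection estimate x/v = 120 d).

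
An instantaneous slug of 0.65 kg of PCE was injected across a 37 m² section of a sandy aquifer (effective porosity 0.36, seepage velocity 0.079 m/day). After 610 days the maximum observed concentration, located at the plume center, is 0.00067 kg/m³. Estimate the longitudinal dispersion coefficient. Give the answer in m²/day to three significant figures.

0.692 m²/day

At the plume center C_max = M/(n_e·A·√(4πDt)), so D = M²/(4πt·(n_e·A·C_max)²).
n_e·A·C_max = 0.36 × 37 × 0.00067 = 0.008924 kg/m.
D = 0.65²/(4π × 610 × 0.008924²) = 0.692 m²/day.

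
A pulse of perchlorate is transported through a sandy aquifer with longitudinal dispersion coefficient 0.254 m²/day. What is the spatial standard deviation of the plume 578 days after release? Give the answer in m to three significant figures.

Dispersive spreading gives a Gaussian with σ² = 2Dt; advection only shifts the center.
σ = √(2 × 0.254 × 578) = 17.1 m.

17.1 m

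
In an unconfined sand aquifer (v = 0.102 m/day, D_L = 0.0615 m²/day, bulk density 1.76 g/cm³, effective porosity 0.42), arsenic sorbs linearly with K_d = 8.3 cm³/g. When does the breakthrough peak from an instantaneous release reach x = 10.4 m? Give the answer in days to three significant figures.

Retardation factor R = 1 + ρ_b·K_d/n = 1 + 1.76 × 8.3/0.42 = 35.78.
Sorption retards both mechanisms: v_R = v/R = 0.002851 m/day, D_R = D/R = 0.001719 m²/day.
Peak time from v_R²t² + 2D_R t − x² = 0: t = (√(D_R² + v_R²x²) − D_R)/v_R².
√(D_R² + v_R²x²) = √(0.001719² + 0.002851² × 10.4²) = 0.02970; v_R² = 8.128e-06.
t = (0.02970 − 0.001719)/8.128e-06 = 3440 days.

3440 days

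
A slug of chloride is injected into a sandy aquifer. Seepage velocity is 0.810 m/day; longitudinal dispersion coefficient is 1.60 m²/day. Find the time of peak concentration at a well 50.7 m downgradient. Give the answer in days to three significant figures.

60.2 days

For the 1D instantaneous-source solution, setting ∂C/∂t = 0 at fixed x gives v²t² + 2Dt − x² = 0, so t = (√(D² + v²x²) − D)/v².
√(D² + v²x²) = √(1.60² + 0.810² × 50.7²) = 41.10; v² = 0.6561.
t = (41.10 − 1.60)/0.6561 = 60.2 days (vs. the pure-advection estimate x/v = 62.6 d).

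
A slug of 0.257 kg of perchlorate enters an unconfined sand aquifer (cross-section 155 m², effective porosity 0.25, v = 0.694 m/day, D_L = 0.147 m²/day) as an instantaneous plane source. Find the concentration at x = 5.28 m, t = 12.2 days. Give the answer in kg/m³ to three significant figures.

For an instantaneous plane source, C(x,t) = M/(n_e·A·√(4πDt)) · exp(−(x−vt)²/(4Dt)), with n_e·A the pore (flow) area.
Plume center vt = 0.694 × 12.2 = 8.4668 m, so the well at 5.28 m is 3.1868 m upgradient of the peak.
√(4πDt) = 4.747 m, giving peak height M/(n_e·A·√(4πDt)) = 0.257/(0.25 × 155 × 4.747) = 0.001397 kg/m³.
(x−vt)²/(4Dt) = (-3.1868)²/(4 × 0.147 × 12.2) = 1.416; exp(−1.416) = 0.2427.
C = 0.001397 × 0.2427 = 0.000339 kg/m³.

0.000339 kg/m³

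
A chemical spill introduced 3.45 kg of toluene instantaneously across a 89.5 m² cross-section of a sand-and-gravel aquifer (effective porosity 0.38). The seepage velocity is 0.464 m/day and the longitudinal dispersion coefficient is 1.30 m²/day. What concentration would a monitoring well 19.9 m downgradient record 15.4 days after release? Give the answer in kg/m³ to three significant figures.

For an instantaneous plane source, C(x,t) = M/(n_e·A·√(4πDt)) · exp(−(x−vt)²/(4Dt)), with n_e·A the pore (flow) area.
Plume center vt = 0.464 × 15.4 = 7.1456 m, so the well at 19.9 m is 12.7544 m downgradient of the peak.
√(4πDt) = 15.86 m, giving peak height M/(n_e·A·√(4πDt)) = 3.45/(0.38 × 89.5 × 15.86) = 0.006396 kg/m³.
(x−vt)²/(4Dt) = (12.7544)²/(4 × 1.30 × 15.4) = 2.031; exp(−2.031) = 0.1312.
C = 0.006396 × 0.1312 = 0.000839 kg/m³.

0.000839 kg/m³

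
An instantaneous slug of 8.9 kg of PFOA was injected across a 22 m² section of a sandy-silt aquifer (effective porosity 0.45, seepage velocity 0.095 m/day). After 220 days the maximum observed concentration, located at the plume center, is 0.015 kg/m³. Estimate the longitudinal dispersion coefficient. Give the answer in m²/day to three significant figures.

At the plume center C_max = M/(n_e·A·√(4πDt)), so D = M²/(4πt·(n_e·A·C_max)²).
n_e·A·C_max = 0.45 × 22 × 0.015 = 0.1485 kg/m.
D = 8.9²/(4π × 220 × 0.1485²) = 1.30 m²/day.

1.30 m²/day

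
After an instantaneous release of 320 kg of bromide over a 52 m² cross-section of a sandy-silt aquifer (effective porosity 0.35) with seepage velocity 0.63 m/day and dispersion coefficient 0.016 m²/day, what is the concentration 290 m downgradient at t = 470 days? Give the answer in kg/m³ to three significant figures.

For an instantaneous plane source, C(x,t) = M/(n_e·A·√(4πDt)) · exp(−(x−vt)²/(4Dt)), with n_e·A the pore (flow) area.
Plume center vt = 0.63 × 470 = 296.1 m, so the well at 290 m is 6.1 m upgradient of the peak.
√(4πDt) = 9.721 m, giving peak height M/(n_e·A·√(4πDt)) = 320/(0.35 × 52 × 9.721) = 1.809 kg/m³.
(x−vt)²/(4Dt) = (-6.1)²/(4 × 0.016 × 470) = 1.237; exp(−1.237) = 0.2903.
C = 1.809 × 0.2903 = 0.525 kg/m³.

0.525 kg/m³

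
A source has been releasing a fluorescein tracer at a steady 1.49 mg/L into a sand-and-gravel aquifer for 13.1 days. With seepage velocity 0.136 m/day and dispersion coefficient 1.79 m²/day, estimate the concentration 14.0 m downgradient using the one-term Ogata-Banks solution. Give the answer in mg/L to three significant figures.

0.0554 mg/L

For a continuous step input, C/C₀ ≈ ½·erfc((x−vt)/(2√(Dt))).
vt = 0.136 × 13.1 = 1.7816 m and 2√(Dt) = 2√(1.79 × 13.1) = 9.685 m.
Argument (x−vt)/(2√(Dt)) = (14.0 − 1.7816)/9.685 = 1.262; ½·erfc(1.262) = 0.03715.
C = 1.49 × 0.03715 = 0.0554 mg/L.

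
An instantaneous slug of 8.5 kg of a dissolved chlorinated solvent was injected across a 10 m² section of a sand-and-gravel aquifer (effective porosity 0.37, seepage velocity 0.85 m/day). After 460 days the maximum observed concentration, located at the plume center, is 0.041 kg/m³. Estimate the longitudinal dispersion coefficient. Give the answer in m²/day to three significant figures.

At the plume center C_max = M/(n_e·A·√(4πDt)), so D = M²/(4πt·(n_e·A·C_max)²).
n_e·A·C_max = 0.37 × 10 × 0.041 = 0.1517 kg/m.
D = 8.5²/(4π × 460 × 0.1517²) = 0.543 m²/day.

0.543 m²/day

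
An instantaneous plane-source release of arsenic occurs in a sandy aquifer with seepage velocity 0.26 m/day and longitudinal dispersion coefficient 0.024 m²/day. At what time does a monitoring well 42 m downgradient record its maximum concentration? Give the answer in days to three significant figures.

For the 1D instantaneous-source solution, setting ∂C/∂t = 0 at fixed x gives v²t² + 2Dt − x² = 0, so t = (√(D² + v²x²) − D)/v².
√(D² + v²x²) = √(0.024² + 0.26² × 42²) = 10.92; v² = 0.0676.
t = (10.92 − 0.024)/0.0676 = 161 days (vs. the pure-advection estimate x/v = 162 d).

161 days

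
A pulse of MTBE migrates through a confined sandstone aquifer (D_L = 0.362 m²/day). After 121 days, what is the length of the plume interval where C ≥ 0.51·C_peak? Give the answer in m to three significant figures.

The plume is Gaussian with σ = √(2Dt) = √(2 × 0.362 × 121) = 9.360 m.
C/C_peak = exp(−Δx²/(2σ²)) = 0.51 ⇒ Δx = σ·√(−2 ln 0.51) = 9.360 × 1.160 = 10.86 m.
Width = 2Δx = 21.7 m.

21.7 m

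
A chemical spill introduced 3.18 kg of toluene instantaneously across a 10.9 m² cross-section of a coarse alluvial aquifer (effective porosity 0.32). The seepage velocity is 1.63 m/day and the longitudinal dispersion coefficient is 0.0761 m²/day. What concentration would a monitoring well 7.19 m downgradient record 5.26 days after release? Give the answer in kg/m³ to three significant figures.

0.123 kg/m³

For an instantaneous plane source, C(x,t) = M/(n_e·A·√(4πDt)) · exp(−(x−vt)²/(4Dt)), with n_e·A the pore (flow) area.
Plume center vt = 1.63 × 5.26 = 8.5738 m, so the well at 7.19 m is 1.3838 m upgradient of the peak.
√(4πDt) = 2.243 m, giving peak height M/(n_e·A·√(4πDt)) = 3.18/(0.32 × 10.9 × 2.243) = 0.4065 kg/m³.
(x−vt)²/(4Dt) = (-1.3838)²/(4 × 0.0761 × 5.26) = 1.196; exp(−1.196) = 0.3024.
C = 0.4065 × 0.3024 = 0.123 kg/m³.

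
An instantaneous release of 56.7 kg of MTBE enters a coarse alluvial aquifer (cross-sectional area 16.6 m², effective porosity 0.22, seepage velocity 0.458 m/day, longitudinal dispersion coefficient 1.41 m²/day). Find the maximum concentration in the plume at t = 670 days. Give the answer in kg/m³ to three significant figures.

The peak of an instantaneous 1D plume sits at x = vt; there the Gaussian factor is 1 and C_max = M/(n_e·A·√(4πDt)), where n_e·A is the pore area the mass is dissolved in.
√(4πDt) = √(4π × 1.41 × 670) = 109.0 m, so C_max = 56.7/(0.22 × 16.6 × 109.0) = 0.142 kg/m³.

0.142 kg/m³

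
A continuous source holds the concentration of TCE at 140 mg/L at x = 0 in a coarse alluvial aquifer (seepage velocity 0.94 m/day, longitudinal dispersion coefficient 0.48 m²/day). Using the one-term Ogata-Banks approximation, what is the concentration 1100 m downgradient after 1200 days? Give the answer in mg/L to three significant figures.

For a continuous step input, C/C₀ ≈ ½·erfc((x−vt)/(2√(Dt))).
vt = 0.94 × 1200 = 1128 m and 2√(Dt) = 2√(0.48 × 1200) = 48.00 m.
Argument (x−vt)/(2√(Dt)) = (1100 − 1128)/48.00 = -0.5833; ½·erfc(-0.5833) = 0.7953.
C = 140 × 0.7953 = 111 mg/L.

111 mg/L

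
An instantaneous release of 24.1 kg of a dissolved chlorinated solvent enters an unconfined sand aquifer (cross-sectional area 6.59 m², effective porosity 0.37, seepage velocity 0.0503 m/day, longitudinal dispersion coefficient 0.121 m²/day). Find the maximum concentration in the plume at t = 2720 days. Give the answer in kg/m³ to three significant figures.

0.154 kg/m³

The peak of an instantaneous 1D plume sits at x = vt; there the Gaussian factor is 1 and C_max = M/(n_e·A·√(4πDt)), where n_e·A is the pore area the mass is dissolved in.
√(4πDt) = √(4π × 0.121 × 2720) = 64.31 m, so C_max = 24.1/(0.37 × 6.59 × 64.31) = 0.154 kg/m³.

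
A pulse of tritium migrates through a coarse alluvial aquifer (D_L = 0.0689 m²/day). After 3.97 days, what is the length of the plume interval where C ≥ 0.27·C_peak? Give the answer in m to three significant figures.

2.39 m

The plume is Gaussian with σ = √(2Dt) = √(2 × 0.0689 × 3.97) = 0.7396 m.
C/C_peak = exp(−Δx²/(2σ²)) = 0.27 ⇒ Δx = σ·√(−2 ln 0.27) = 0.7396 × 1.618 = 1.197 m.
Width = 2Δx = 2.39 m.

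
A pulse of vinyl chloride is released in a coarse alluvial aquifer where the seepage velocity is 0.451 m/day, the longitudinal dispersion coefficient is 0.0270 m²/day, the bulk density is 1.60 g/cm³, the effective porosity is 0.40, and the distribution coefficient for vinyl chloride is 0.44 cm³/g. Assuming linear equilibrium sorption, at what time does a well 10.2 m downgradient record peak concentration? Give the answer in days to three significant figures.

62.1 days

Retardation factor R = 1 + ρ_b·K_d/n = 1 + 1.60 × 0.44/0.40 = 2.760.
Sorption retards both mechanisms: v_R = v/R = 0.1634 m/day, D_R = D/R = 0.009783 m²/day.
Peak time from v_R²t² + 2D_R t − x² = 0: t = (√(D_R² + v_R²x²) − D_R)/v_R².
√(D_R² + v_R²x²) = √(0.009783² + 0.1634² × 10.2²) = 1.667; v_R² = 0.02670.
t = (1.667 − 0.009783)/0.02670 = 62.1 days.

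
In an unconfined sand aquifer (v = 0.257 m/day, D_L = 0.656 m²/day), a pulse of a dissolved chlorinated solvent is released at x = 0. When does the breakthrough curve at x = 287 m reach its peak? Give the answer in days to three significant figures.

For the 1D instantaneous-source solution, setting ∂C/∂t = 0 at fixed x gives v²t² + 2Dt − x² = 0, so t = (√(D² + v²x²) − D)/v².
√(D² + v²x²) = √(0.656² + 0.257² × 287²) = 73.76; v² = 0.066049.
t = (73.76 − 0.656)/0.066049 = 1110 days (vs. the pure-advection estimate x/v = 1120 d).

1110 days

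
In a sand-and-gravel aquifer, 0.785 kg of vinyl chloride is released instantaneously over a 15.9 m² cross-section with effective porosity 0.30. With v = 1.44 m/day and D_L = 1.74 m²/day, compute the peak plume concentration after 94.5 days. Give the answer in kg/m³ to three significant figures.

0.00362 kg/m³

The peak of an instantaneous 1D plume sits at x = vt; there the Gaussian factor is 1 and C_max = M/(n_e·A·√(4πDt)), where n_e·A is the pore area the mass is dissolved in.
√(4πDt) = √(4π × 1.74 × 94.5) = 45.46 m, so C_max = 0.785/(0.30 × 15.9 × 45.46) = 0.00362 kg/m³.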